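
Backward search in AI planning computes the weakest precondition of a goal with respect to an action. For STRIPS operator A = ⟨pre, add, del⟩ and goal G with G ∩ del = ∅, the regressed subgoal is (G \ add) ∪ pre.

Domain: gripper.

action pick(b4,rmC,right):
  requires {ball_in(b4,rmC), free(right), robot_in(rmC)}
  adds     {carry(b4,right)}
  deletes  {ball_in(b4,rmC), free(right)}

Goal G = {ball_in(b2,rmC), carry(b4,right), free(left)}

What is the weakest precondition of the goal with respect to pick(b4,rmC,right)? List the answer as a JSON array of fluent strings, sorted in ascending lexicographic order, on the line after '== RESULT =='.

Regress:
  G ∩ del = {}  (empty — regression defined)
  G \ add = {ball_in(b2,rmC), carry(b4,right), free(left)} \ {carry(b4,right)} = {ball_in(b2,rmC), free(left)}
  ∪ pre   = {ball_in(b2,rmC), free(left)} ∪ {ball_in(b4,rmC), free(right), robot_in(rmC)}
          = {ball_in(b2,rmC), ball_in(b4,rmC), free(left), free(right), robot_in(rmC)}

== RESULT ==
["ball_in(b2,rmC)", "ball_in(b4,rmC)", "free(left)", "free(right)", "robot_in(rmC)"]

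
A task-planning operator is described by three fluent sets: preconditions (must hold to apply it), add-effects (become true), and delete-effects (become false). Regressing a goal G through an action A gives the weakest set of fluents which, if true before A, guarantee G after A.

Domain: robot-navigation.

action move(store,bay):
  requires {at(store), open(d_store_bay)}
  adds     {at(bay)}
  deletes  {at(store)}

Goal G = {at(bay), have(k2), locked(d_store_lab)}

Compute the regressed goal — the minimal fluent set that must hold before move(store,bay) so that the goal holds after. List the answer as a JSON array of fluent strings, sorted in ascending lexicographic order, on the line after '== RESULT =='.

Compute (G \ add) ∪ pre:
  G ∩ del = {}  (empty — regression defined)
  G \ add = {at(bay), have(k2), locked(d_store_lab)} \ {at(bay)} = {have(k2), locked(d_store_lab)}
  ∪ pre   = {have(k2), locked(d_store_lab)} ∪ {at(store), open(d_store_bay)}
          = {at(store), have(k2), locked(d_store_lab), open(d_store_bay)}

== RESULT ==
["at(store)", "have(k2)", "locked(d_store_lab)", "open(d_store_bay)"]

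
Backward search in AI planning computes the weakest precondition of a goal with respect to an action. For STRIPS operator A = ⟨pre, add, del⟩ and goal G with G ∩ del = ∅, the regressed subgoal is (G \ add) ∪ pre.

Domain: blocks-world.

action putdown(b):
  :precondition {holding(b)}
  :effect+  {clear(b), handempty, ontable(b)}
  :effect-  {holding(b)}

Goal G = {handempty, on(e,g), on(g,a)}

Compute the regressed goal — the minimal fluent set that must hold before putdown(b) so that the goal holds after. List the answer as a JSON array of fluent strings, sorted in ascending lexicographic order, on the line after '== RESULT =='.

Regress:
  G ∩ del = {}  (empty — regression defined)
  G \ add = {handempty, on(e,g), on(g,a)} \ {clear(b), handempty, ontable(b)} = {on(e,g), on(g,a)}
  ∪ pre   = {on(e,g), on(g,a)} ∪ {holding(b)}
          = {holding(b), on(e,g), on(g,a)}

== RESULT ==
["holding(b)", "on(e,g)", "on(g,a)"]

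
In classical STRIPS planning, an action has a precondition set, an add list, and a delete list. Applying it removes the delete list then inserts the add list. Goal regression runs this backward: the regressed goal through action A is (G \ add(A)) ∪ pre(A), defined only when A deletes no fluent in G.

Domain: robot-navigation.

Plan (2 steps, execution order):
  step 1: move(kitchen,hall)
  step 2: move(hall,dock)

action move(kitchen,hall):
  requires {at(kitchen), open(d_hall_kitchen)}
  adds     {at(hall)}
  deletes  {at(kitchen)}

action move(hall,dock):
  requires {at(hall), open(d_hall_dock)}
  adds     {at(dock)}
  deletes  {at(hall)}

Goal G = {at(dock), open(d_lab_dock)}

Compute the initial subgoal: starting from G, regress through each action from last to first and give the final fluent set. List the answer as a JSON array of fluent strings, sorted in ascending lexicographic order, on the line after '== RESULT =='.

Work backward from the goal:
  through step 2 (move(hall,dock)): drop {at(dock)}, keep {open(d_lab_dock)}, require {at(hall), open(d_hall_dock)}
    → {at(hall), open(d_hall_dock), open(d_lab_dock)}
  through step 1 (move(kitchen,hall)): drop {at(hall)}, keep {open(d_hall_dock), open(d_lab_dock)}, require {at(kitchen), open(d_hall_kitchen)}
    → {at(kitchen), open(d_hall_dock), open(d_hall_kitchen), open(d_lab_dock)}

== RESULT ==
["at(kitchen)", "open(d_hall_dock)", "open(d_hall_kitchen)", "open(d_lab_dock)"]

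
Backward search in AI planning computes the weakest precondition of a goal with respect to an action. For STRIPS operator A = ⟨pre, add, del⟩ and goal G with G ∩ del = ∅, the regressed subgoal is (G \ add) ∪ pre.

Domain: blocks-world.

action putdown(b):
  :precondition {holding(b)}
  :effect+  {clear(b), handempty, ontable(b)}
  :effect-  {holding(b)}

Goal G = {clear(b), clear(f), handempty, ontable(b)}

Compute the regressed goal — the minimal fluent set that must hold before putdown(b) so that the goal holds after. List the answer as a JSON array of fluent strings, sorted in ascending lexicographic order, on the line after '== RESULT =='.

Regress:
  G ∩ del = {}  (empty — regression defined)
  G \ add = {clear(b), clear(f), handempty, ontable(b)} \ {clear(b), handempty, ontable(b)} = {clear(f)}
  ∪ pre   = {clear(f)} ∪ {holding(b)}
          = {clear(f), holding(b)}

== RESULT ==
["clear(f)", "holding(b)"]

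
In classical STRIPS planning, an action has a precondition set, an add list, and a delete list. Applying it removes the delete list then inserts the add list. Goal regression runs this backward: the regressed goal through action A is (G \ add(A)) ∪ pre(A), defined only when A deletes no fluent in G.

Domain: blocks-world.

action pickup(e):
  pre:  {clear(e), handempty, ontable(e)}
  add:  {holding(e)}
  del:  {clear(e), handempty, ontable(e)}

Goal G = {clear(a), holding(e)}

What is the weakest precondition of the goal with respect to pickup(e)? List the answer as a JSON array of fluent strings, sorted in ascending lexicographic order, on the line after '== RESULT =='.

Regress:
  G ∩ del = {}  (empty — regression defined)
  G \ add = {clear(a), holding(e)} \ {holding(e)} = {clear(a)}
  ∪ pre   = {clear(a)} ∪ {clear(e), handempty, ontable(e)}
          = {clear(a), clear(e), handempty, ontable(e)}

== RESULT ==
["clear(a)", "clear(e)", "handempty", "ontable(e)"]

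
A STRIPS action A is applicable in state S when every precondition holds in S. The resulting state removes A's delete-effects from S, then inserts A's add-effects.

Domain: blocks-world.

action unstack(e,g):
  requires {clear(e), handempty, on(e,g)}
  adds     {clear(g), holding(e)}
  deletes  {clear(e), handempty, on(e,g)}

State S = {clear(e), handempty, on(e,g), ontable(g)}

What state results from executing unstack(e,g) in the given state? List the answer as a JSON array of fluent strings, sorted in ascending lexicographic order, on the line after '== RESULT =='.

Compute (S \ del) ∪ add:
  pre ⊆ S: {clear(e), handempty, on(e,g)} ⊆ S  — applicable
  S \ del = {ontable(g)}
  ∪ add   = {clear(g), holding(e), ontable(g)}

== RESULT ==
["clear(g)", "holding(e)", "ontable(g)"]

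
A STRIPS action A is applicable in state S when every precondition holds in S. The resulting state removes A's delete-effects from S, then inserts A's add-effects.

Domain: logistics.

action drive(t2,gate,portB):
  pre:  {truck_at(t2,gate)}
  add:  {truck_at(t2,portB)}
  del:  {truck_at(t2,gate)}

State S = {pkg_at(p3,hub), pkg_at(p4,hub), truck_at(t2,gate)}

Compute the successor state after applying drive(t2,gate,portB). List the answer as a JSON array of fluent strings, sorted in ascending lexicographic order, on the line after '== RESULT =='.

Progress:
  pre ⊆ S: {truck_at(t2,gate)} ⊆ S  — applicable
  S \ del = {pkg_at(p3,hub), pkg_at(p4,hub)}
  ∪ add   = {pkg_at(p3,hub), pkg_at(p4,hub), truck_at(t2,portB)}

== RESULT ==
["pkg_at(p3,hub)", "pkg_at(p4,hub)", "truck_at(t2,portB)"]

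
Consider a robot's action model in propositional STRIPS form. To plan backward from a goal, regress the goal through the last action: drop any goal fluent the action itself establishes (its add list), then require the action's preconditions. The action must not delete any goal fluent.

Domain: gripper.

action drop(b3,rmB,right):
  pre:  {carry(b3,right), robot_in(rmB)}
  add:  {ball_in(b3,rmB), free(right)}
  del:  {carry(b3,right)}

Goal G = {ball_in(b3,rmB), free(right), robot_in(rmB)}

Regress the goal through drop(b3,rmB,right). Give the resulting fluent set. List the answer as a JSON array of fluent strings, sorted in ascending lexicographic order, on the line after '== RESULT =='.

Regress:
  G ∩ del = {}  (empty — regression defined)
  G \ add = {ball_in(b3,rmB), free(right), robot_in(rmB)} \ {ball_in(b3,rmB), free(right)} = {robot_in(rmB)}
  ∪ pre   = {robot_in(rmB)} ∪ {carry(b3,right), robot_in(rmB)}
          = {carry(b3,right), robot_in(rmB)}

== RESULT ==
["carry(b3,right)", "robot_in(rmB)"]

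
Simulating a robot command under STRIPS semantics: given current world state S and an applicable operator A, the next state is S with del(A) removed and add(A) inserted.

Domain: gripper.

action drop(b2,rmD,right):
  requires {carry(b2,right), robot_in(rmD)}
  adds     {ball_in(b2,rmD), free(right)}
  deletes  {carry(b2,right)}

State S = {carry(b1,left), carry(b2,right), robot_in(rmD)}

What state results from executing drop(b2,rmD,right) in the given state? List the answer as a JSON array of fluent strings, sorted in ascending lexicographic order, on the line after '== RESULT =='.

Compute (S \ del) ∪ add:
  pre ⊆ S: {carry(b2,right), robot_in(rmD)} ⊆ S  — applicable
  S \ del = {carry(b1,left), robot_in(rmD)}
  ∪ add   = {ball_in(b2,rmD), carry(b1,left), free(right), robot_in(rmD)}

== RESULT ==
["ball_in(b2,rmD)", "carry(b1,left)", "free(right)", "robot_in(rmD)"]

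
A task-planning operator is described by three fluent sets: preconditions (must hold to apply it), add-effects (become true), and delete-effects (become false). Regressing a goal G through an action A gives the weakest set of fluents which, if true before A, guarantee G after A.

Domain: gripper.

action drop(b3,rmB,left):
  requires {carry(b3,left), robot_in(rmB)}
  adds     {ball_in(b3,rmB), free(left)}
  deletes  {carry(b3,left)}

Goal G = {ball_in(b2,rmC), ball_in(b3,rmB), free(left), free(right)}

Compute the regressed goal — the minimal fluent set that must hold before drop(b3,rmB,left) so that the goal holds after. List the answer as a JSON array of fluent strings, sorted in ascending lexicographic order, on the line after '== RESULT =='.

Compute (G \ add) ∪ pre:
  G ∩ del = {}  (empty — regression defined)
  G \ add = {ball_in(b2,rmC), ball_in(b3,rmB), free(left), free(right)} \ {ball_in(b3,rmB), free(left)} = {ball_in(b2,rmC), free(right)}
  ∪ pre   = {ball_in(b2,rmC), free(right)} ∪ {carry(b3,left), robot_in(rmB)}
          = {ball_in(b2,rmC), carry(b3,left), free(right), robot_in(rmB)}

== RESULT ==
["ball_in(b2,rmC)", "carry(b3,left)", "free(right)", "robot_in(rmB)"]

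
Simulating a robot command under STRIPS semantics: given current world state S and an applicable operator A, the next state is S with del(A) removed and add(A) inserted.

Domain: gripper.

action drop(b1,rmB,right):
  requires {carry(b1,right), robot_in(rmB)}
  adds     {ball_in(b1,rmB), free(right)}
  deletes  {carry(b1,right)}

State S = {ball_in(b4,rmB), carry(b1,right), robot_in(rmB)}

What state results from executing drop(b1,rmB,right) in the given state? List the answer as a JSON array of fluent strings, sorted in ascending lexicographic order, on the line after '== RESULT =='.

Progress:
  pre ⊆ S: {carry(b1,right), robot_in(rmB)} ⊆ S  — applicable
  S \ del = {ball_in(b4,rmB), robot_in(rmB)}
  ∪ add   = {ball_in(b1,rmB), ball_in(b4,rmB), free(right), robot_in(rmB)}

== RESULT ==
["ball_in(b1,rmB)", "ball_in(b4,rmB)", "free(right)", "robot_in(rmB)"]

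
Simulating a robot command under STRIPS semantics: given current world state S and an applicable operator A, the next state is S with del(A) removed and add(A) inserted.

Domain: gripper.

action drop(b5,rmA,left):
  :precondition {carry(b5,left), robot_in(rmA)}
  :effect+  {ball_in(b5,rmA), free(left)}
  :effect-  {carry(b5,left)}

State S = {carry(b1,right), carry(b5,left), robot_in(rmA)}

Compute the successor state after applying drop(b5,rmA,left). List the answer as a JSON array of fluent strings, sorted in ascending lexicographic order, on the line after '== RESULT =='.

Progress:
  pre ⊆ S: {carry(b5,left), robot_in(rmA)} ⊆ S  — applicable
  S \ del = {carry(b1,right), robot_in(rmA)}
  ∪ add   = {ball_in(b5,rmA), carry(b1,right), free(left), robot_in(rmA)}

== RESULT ==
["ball_in(b5,rmA)", "carry(b1,right)", "free(left)", "robot_in(rmA)"]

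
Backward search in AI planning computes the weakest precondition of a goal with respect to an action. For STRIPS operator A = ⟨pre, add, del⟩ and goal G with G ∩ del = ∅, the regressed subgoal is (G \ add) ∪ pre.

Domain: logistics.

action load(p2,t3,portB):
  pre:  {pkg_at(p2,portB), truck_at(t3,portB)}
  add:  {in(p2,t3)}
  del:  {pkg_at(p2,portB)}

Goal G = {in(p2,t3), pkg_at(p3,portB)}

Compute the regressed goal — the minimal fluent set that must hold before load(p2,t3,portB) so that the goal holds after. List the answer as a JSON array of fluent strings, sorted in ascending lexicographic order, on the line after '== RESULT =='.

Compute (G \ add) ∪ pre:
  G ∩ del = {}  (empty — regression defined)
  G \ add = {in(p2,t3), pkg_at(p3,portB)} \ {in(p2,t3)} = {pkg_at(p3,portB)}
  ∪ pre   = {pkg_at(p3,portB)} ∪ {pkg_at(p2,portB), truck_at(t3,portB)}
          = {pkg_at(p2,portB), pkg_at(p3,portB), truck_at(t3,portB)}

== RESULT ==
["pkg_at(p2,portB)", "pkg_at(p3,portB)", "truck_at(t3,portB)"]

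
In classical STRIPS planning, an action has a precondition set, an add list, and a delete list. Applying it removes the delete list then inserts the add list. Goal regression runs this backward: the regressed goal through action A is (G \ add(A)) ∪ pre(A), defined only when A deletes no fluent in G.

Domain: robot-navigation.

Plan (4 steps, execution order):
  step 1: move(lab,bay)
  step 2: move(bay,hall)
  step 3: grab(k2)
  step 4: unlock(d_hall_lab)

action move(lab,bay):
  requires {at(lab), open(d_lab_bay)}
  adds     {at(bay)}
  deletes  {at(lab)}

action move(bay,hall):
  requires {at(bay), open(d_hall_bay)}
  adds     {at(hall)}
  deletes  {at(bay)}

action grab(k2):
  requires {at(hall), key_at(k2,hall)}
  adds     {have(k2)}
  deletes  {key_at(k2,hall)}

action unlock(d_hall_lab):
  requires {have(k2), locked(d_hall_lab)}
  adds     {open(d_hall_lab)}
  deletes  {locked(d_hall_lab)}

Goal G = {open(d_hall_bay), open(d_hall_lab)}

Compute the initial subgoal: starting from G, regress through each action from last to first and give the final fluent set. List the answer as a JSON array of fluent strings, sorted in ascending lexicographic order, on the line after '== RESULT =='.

Work backward from the goal:
  through step 4 (unlock(d_hall_lab)): drop {open(d_hall_lab)}, keep {open(d_hall_bay)}, require {have(k2), locked(d_hall_lab)}
    → {have(k2), locked(d_hall_lab), open(d_hall_bay)}
  through step 3 (grab(k2)): drop {have(k2)}, keep {locked(d_hall_lab), open(d_hall_bay)}, require {at(hall), key_at(k2,hall)}
    → {at(hall), key_at(k2,hall), locked(d_hall_lab), open(d_hall_bay)}
  through step 2 (move(bay,hall)): drop {at(hall)}, keep {key_at(k2,hall), locked(d_hall_lab), open(d_hall_bay)}, require {at(bay), open(d_hall_bay)}
    → {at(bay), key_at(k2,hall), locked(d_hall_lab), open(d_hall_bay)}
  through step 1 (move(lab,bay)): drop {at(bay)}, keep {key_at(k2,hall), locked(d_hall_lab), open(d_hall_bay)}, require {at(lab), open(d_lab_bay)}
    → {at(lab), key_at(k2,hall), locked(d_hall_lab), open(d_hall_bay), open(d_lab_bay)}

== RESULT ==
["at(lab)", "key_at(k2,hall)", "locked(d_hall_lab)", "open(d_hall_bay)", "open(d_lab_bay)"]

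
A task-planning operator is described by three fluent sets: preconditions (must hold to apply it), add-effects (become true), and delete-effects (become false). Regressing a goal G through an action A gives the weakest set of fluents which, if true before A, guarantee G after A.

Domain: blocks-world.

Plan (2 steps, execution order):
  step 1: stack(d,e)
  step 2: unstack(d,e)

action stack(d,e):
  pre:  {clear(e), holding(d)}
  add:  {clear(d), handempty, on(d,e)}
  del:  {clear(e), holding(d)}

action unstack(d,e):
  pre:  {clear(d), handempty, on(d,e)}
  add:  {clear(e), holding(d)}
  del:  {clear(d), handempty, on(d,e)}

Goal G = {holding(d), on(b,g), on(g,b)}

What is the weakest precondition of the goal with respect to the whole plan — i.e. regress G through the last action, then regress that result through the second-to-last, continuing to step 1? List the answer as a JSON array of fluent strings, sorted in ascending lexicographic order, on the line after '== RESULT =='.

Regress step by step:
  through step 2 (unstack(d,e)): drop {holding(d)}, keep {on(b,g), on(g,b)}, require {clear(d), handempty, on(d,e)}
    → {clear(d), handempty, on(b,g), on(d,e), on(g,b)}
  through step 1 (stack(d,e)): drop {clear(d), handempty, on(d,e)}, keep {on(b,g), on(g,b)}, require {clear(e), holding(d)}
    → {clear(e), holding(d), on(b,g), on(g,b)}

== RESULT ==
["clear(e)", "holding(d)", "on(b,g)", "on(g,b)"]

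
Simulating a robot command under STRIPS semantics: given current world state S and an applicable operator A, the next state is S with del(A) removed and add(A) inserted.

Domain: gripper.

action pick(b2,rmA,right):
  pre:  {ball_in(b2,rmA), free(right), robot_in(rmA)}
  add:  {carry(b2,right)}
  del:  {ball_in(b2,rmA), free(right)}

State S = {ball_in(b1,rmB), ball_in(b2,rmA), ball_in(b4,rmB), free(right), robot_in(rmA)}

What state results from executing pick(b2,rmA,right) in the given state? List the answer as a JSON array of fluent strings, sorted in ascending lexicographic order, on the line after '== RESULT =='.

Compute (S \ del) ∪ add:
  pre ⊆ S: {ball_in(b2,rmA), free(right), robot_in(rmA)} ⊆ S  — applicable
  S \ del = {ball_in(b1,rmB), ball_in(b4,rmB), robot_in(rmA)}
  ∪ add   = {ball_in(b1,rmB), ball_in(b4,rmB), carry(b2,right), robot_in(rmA)}

== RESULT ==
["ball_in(b1,rmB)", "ball_in(b4,rmB)", "carry(b2,right)", "robot_in(rmA)"]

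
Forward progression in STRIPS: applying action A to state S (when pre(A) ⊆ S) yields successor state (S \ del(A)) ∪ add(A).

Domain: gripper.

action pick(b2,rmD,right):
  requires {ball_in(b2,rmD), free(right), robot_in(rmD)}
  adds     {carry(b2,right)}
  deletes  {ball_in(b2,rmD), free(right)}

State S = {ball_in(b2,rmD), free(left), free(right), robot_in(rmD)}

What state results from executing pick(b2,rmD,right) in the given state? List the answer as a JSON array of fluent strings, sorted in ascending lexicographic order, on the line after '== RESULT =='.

Progress:
  pre ⊆ S: {ball_in(b2,rmD), free(right), robot_in(rmD)} ⊆ S  — applicable
  S \ del = {free(left), robot_in(rmD)}
  ∪ add   = {carry(b2,right), free(left), robot_in(rmD)}

== RESULT ==
["carry(b2,right)", "free(left)", "robot_in(rmD)"]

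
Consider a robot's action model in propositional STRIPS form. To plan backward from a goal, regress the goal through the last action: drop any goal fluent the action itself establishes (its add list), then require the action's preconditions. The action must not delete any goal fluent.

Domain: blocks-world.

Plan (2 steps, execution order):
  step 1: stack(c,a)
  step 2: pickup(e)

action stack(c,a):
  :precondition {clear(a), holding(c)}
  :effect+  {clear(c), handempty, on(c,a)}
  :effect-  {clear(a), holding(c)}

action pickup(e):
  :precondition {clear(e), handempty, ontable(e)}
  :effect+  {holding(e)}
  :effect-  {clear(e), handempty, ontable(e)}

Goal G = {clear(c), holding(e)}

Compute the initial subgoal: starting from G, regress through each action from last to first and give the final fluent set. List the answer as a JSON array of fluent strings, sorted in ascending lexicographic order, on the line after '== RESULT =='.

Work backward from the goal:
  through step 2 (pickup(e)): drop {holding(e)}, keep {clear(c)}, require {clear(e), handempty, ontable(e)}
    → {clear(c), clear(e), handempty, ontable(e)}
  through step 1 (stack(c,a)): drop {clear(c), handempty}, keep {clear(e), ontable(e)}, require {clear(a), holding(c)}
    → {clear(a), clear(e), holding(c), ontable(e)}

== RESULT ==
["clear(a)", "clear(e)", "holding(c)", "ontable(e)"]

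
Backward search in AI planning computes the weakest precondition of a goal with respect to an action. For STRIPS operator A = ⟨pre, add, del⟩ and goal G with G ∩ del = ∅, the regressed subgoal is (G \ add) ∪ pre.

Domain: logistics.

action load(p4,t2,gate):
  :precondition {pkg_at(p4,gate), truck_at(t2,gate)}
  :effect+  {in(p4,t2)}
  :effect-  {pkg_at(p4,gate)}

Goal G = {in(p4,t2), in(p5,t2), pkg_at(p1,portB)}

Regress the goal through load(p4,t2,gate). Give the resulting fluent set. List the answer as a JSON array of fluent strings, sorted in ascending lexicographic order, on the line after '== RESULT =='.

Compute (G \ add) ∪ pre:
  G ∩ del = {}  (empty — regression defined)
  G \ add = {in(p4,t2), in(p5,t2), pkg_at(p1,portB)} \ {in(p4,t2)} = {in(p5,t2), pkg_at(p1,portB)}
  ∪ pre   = {in(p5,t2), pkg_at(p1,portB)} ∪ {pkg_at(p4,gate), truck_at(t2,gate)}
          = {in(p5,t2), pkg_at(p1,portB), pkg_at(p4,gate), truck_at(t2,gate)}

== RESULT ==
["in(p5,t2)", "pkg_at(p1,portB)", "pkg_at(p4,gate)", "truck_at(t2,gate)"]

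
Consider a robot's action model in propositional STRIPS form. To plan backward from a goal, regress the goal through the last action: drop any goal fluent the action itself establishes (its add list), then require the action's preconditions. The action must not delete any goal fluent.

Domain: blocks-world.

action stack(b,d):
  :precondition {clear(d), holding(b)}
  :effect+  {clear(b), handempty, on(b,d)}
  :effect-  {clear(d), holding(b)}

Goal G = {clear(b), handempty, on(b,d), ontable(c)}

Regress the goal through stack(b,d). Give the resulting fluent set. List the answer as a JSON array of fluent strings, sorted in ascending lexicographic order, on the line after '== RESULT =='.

Compute (G \ add) ∪ pre:
  G ∩ del = {}  (empty — regression defined)
  G \ add = {clear(b), handempty, on(b,d), ontable(c)} \ {clear(b), handempty, on(b,d)} = {ontable(c)}
  ∪ pre   = {ontable(c)} ∪ {clear(d), holding(b)}
          = {clear(d), holding(b), ontable(c)}

== RESULT ==
["clear(d)", "holding(b)", "ontable(c)"]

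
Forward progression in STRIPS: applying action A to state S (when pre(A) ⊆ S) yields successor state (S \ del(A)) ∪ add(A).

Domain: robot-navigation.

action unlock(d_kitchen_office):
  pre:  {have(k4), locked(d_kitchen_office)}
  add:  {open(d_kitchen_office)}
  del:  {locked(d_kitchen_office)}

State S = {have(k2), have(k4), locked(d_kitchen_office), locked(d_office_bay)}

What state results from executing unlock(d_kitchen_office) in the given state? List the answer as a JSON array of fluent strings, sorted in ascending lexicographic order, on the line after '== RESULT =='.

Progress:
  pre ⊆ S: {have(k4), locked(d_kitchen_office)} ⊆ S  — applicable
  S \ del = {have(k2), have(k4), locked(d_office_bay)}
  ∪ add   = {have(k2), have(k4), locked(d_office_bay), open(d_kitchen_office)}

== RESULT ==
["have(k2)", "have(k4)", "locked(d_office_bay)", "open(d_kitchen_office)"]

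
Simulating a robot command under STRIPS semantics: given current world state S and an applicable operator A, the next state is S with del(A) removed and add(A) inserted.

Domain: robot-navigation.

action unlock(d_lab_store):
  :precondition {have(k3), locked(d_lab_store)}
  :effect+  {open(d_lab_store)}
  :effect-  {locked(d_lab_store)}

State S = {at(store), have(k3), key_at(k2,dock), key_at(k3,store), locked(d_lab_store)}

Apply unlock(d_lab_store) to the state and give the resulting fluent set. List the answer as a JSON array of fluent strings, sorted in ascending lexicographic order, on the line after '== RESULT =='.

Progress:
  pre ⊆ S: {have(k3), locked(d_lab_store)} ⊆ S  — applicable
  S \ del = {at(store), have(k3), key_at(k2,dock), key_at(k3,store)}
  ∪ add   = {at(store), have(k3), key_at(k2,dock), key_at(k3,store), open(d_lab_store)}

== RESULT ==
["at(store)", "have(k3)", "key_at(k2,dock)", "key_at(k3,store)", "open(d_lab_store)"]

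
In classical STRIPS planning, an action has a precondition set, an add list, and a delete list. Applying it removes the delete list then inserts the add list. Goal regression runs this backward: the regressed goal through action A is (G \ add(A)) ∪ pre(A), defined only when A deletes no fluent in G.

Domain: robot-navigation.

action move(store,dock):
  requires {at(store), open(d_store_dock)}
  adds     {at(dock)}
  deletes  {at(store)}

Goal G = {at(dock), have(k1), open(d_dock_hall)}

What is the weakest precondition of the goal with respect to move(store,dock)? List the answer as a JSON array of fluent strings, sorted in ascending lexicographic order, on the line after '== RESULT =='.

Regress:
  G ∩ del = {}  (empty — regression defined)
  G \ add = {at(dock), have(k1), open(d_dock_hall)} \ {at(dock)} = {have(k1), open(d_dock_hall)}
  ∪ pre   = {have(k1), open(d_dock_hall)} ∪ {at(store), open(d_store_dock)}
          = {at(store), have(k1), open(d_dock_hall), open(d_store_dock)}

== RESULT ==
["at(store)", "have(k1)", "open(d_dock_hall)", "open(d_store_dock)"]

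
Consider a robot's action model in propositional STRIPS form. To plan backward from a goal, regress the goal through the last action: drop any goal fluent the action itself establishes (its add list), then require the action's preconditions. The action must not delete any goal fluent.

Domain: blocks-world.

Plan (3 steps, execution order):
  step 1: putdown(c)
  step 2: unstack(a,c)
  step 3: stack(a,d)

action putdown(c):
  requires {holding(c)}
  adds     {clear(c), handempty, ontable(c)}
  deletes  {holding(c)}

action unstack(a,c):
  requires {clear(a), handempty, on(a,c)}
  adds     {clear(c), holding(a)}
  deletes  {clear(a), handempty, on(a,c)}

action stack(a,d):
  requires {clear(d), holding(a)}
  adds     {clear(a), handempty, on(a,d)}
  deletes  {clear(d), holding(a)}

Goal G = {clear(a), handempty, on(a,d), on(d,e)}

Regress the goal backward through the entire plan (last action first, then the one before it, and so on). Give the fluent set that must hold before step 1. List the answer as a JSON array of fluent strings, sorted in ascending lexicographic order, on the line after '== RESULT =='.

Regress step by step:
  through step 3 (stack(a,d)): drop {clear(a), handempty, on(a,d)}, keep {on(d,e)}, require {clear(d), holding(a)}
    → {clear(d), holding(a), on(d,e)}
  through step 2 (unstack(a,c)): drop {holding(a)}, keep {clear(d), on(d,e)}, require {clear(a), handempty, on(a,c)}
    → {clear(a), clear(d), handempty, on(a,c), on(d,e)}
  through step 1 (putdown(c)): drop {handempty}, keep {clear(a), clear(d), on(a,c), on(d,e)}, require {holding(c)}
    → {clear(a), clear(d), holding(c), on(a,c), on(d,e)}

== RESULT ==
["clear(a)", "clear(d)", "holding(c)", "on(a,c)", "on(d,e)"]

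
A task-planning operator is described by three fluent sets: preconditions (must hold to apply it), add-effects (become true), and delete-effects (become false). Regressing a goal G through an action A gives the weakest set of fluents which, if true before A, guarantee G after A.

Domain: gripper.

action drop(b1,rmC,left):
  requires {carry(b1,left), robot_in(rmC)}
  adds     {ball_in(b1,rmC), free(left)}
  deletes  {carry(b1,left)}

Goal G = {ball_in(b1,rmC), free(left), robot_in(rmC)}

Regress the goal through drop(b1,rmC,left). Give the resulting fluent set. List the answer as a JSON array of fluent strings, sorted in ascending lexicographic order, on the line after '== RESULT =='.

Compute (G \ add) ∪ pre:
  G ∩ del = {}  (empty — regression defined)
  G \ add = {ball_in(b1,rmC), free(left), robot_in(rmC)} \ {ball_in(b1,rmC), free(left)} = {robot_in(rmC)}
  ∪ pre   = {robot_in(rmC)} ∪ {carry(b1,left), robot_in(rmC)}
          = {carry(b1,left), robot_in(rmC)}

== RESULT ==
["carry(b1,left)", "robot_in(rmC)"]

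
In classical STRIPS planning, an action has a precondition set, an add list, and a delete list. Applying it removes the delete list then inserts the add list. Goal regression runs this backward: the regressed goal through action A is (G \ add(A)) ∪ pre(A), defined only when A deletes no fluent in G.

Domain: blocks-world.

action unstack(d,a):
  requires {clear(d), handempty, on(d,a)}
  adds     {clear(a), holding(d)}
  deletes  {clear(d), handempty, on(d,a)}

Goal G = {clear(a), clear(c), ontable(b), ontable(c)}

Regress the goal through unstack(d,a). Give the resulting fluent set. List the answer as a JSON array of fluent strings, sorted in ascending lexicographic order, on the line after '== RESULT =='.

Compute (G \ add) ∪ pre:
  G ∩ del = {}  (empty — regression defined)
  G \ add = {clear(a), clear(c), ontable(b), ontable(c)} \ {clear(a), holding(d)} = {clear(c), ontable(b), ontable(c)}
  ∪ pre   = {clear(c), ontable(b), ontable(c)} ∪ {clear(d), handempty, on(d,a)}
          = {clear(c), clear(d), handempty, on(d,a), ontable(b), ontable(c)}

== RESULT ==
["clear(c)", "clear(d)", "handempty", "on(d,a)", "ontable(b)", "ontable(c)"]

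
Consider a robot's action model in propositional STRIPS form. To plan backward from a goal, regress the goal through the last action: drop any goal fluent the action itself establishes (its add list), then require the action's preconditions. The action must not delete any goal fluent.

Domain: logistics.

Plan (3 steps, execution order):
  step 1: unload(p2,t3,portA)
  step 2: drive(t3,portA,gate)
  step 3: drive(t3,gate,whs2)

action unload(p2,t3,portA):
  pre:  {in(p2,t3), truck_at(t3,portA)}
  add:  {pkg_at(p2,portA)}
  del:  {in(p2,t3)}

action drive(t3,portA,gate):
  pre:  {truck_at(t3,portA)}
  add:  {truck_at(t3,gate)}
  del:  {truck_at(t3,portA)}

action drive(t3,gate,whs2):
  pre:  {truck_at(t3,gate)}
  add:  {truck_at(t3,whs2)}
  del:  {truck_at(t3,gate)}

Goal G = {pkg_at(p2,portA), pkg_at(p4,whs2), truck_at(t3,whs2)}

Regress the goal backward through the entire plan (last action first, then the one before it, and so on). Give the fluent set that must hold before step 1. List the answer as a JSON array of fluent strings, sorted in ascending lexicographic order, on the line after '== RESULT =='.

Regress step by step:
  through step 3 (drive(t3,gate,whs2)): drop {truck_at(t3,whs2)}, keep {pkg_at(p2,portA), pkg_at(p4,whs2)}, require {truck_at(t3,gate)}
    → {pkg_at(p2,portA), pkg_at(p4,whs2), truck_at(t3,gate)}
  through step 2 (drive(t3,portA,gate)): drop {truck_at(t3,gate)}, keep {pkg_at(p2,portA), pkg_at(p4,whs2)}, require {truck_at(t3,portA)}
    → {pkg_at(p2,portA), pkg_at(p4,whs2), truck_at(t3,portA)}
  through step 1 (unload(p2,t3,portA)): drop {pkg_at(p2,portA)}, keep {pkg_at(p4,whs2), truck_at(t3,portA)}, require {in(p2,t3), truck_at(t3,portA)}
    → {in(p2,t3), pkg_at(p4,whs2), truck_at(t3,portA)}

== RESULT ==
["in(p2,t3)", "pkg_at(p4,whs2)", "truck_at(t3,portA)"]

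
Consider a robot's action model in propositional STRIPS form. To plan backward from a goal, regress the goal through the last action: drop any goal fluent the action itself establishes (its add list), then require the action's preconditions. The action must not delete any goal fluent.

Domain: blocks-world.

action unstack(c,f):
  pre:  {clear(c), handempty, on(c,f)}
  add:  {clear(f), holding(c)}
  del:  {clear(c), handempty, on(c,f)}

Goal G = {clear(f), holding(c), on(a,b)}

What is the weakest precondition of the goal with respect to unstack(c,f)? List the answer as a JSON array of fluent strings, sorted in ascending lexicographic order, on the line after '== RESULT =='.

Regress:
  G ∩ del = {}  (empty — regression defined)
  G \ add = {clear(f), holding(c), on(a,b)} \ {clear(f), holding(c)} = {on(a,b)}
  ∪ pre   = {on(a,b)} ∪ {clear(c), handempty, on(c,f)}
          = {clear(c), handempty, on(a,b), on(c,f)}

== RESULT ==
["clear(c)", "handempty", "on(a,b)", "on(c,f)"]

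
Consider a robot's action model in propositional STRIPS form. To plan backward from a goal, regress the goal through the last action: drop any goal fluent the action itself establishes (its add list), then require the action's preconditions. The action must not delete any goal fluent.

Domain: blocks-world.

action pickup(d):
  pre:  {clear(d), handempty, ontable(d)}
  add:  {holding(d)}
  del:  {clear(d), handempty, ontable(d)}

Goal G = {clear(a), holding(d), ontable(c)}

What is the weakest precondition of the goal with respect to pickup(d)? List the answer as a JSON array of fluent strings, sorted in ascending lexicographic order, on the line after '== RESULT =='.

Compute (G \ add) ∪ pre:
  G ∩ del = {}  (empty — regression defined)
  G \ add = {clear(a), holding(d), ontable(c)} \ {holding(d)} = {clear(a), ontable(c)}
  ∪ pre   = {clear(a), ontable(c)} ∪ {clear(d), handempty, ontable(d)}
          = {clear(a), clear(d), handempty, ontable(c), ontable(d)}

== RESULT ==
["clear(a)", "clear(d)", "handempty", "ontable(c)", "ontable(d)"]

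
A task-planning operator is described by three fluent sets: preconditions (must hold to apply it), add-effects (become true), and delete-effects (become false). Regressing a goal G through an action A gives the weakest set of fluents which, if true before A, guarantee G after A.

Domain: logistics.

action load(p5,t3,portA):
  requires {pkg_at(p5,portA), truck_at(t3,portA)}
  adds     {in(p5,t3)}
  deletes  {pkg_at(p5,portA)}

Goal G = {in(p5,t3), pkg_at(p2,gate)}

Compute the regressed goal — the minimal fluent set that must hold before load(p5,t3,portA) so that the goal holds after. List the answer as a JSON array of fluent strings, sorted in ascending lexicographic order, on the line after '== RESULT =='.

Regress:
  G ∩ del = {}  (empty — regression defined)
  G \ add = {in(p5,t3), pkg_at(p2,gate)} \ {in(p5,t3)} = {pkg_at(p2,gate)}
  ∪ pre   = {pkg_at(p2,gate)} ∪ {pkg_at(p5,portA), truck_at(t3,portA)}
          = {pkg_at(p2,gate), pkg_at(p5,portA), truck_at(t3,portA)}

== RESULT ==
["pkg_at(p2,gate)", "pkg_at(p5,portA)", "truck_at(t3,portA)"]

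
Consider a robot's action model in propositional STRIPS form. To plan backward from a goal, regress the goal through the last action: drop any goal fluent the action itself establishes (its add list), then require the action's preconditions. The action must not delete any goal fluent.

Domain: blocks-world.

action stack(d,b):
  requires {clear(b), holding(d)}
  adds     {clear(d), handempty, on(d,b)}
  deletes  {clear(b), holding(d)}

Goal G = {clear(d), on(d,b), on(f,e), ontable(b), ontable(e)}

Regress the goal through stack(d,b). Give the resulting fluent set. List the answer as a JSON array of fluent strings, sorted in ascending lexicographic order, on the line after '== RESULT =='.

Regress:
  G ∩ del = {}  (empty — regression defined)
  G \ add = {clear(d), on(d,b), on(f,e), ontable(b), ontable(e)} \ {clear(d), handempty, on(d,b)} = {on(f,e), ontable(b), ontable(e)}
  ∪ pre   = {on(f,e), ontable(b), ontable(e)} ∪ {clear(b), holding(d)}
          = {clear(b), holding(d), on(f,e), ontable(b), ontable(e)}

== RESULT ==
["clear(b)", "holding(d)", "on(f,e)", "ontable(b)", "ontable(e)"]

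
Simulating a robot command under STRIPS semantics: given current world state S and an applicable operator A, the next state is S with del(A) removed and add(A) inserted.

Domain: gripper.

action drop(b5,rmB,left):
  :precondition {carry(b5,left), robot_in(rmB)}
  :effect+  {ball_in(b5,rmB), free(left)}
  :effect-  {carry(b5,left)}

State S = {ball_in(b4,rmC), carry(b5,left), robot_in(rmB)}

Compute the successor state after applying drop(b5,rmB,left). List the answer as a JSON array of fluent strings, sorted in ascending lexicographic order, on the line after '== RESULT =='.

Compute (S \ del) ∪ add:
  pre ⊆ S: {carry(b5,left), robot_in(rmB)} ⊆ S  — applicable
  S \ del = {ball_in(b4,rmC), robot_in(rmB)}
  ∪ add   = {ball_in(b4,rmC), ball_in(b5,rmB), free(left), robot_in(rmB)}

== RESULT ==
["ball_in(b4,rmC)", "ball_in(b5,rmB)", "free(left)", "robot_in(rmB)"]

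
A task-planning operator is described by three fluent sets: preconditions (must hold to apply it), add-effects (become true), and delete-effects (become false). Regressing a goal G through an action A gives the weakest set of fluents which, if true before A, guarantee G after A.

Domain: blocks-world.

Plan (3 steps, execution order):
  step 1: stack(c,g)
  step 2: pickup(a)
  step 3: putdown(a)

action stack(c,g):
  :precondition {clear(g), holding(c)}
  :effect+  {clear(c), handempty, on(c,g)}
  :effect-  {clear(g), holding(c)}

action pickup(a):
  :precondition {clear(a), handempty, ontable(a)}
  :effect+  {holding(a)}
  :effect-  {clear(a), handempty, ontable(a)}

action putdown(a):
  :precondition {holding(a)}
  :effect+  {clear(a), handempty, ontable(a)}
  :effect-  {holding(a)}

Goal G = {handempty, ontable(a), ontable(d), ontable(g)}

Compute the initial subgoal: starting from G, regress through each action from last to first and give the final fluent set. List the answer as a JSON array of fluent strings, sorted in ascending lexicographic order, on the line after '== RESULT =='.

Work backward from the goal:
  through step 3 (putdown(a)): drop {handempty, ontable(a)}, keep {ontable(d), ontable(g)}, require {holding(a)}
    → {holding(a), ontable(d), ontable(g)}
  through step 2 (pickup(a)): drop {holding(a)}, keep {ontable(d), ontable(g)}, require {clear(a), handempty, ontable(a)}
    → {clear(a), handempty, ontable(a), ontable(d), ontable(g)}
  through step 1 (stack(c,g)): drop {handempty}, keep {clear(a), ontable(a), ontable(d), ontable(g)}, require {clear(g), holding(c)}
    → {clear(a), clear(g), holding(c), ontable(a), ontable(d), ontable(g)}

== RESULT ==
["clear(a)", "clear(g)", "holding(c)", "ontable(a)", "ontable(d)", "ontable(g)"]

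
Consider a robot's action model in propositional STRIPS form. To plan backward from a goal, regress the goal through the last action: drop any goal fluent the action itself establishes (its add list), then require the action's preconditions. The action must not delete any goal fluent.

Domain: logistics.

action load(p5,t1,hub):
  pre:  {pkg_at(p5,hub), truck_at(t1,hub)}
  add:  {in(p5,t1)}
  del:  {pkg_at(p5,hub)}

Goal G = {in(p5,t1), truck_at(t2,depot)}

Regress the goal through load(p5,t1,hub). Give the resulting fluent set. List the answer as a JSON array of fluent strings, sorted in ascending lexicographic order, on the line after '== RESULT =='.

Compute (G \ add) ∪ pre:
  G ∩ del = {}  (empty — regression defined)
  G \ add = {in(p5,t1), truck_at(t2,depot)} \ {in(p5,t1)} = {truck_at(t2,depot)}
  ∪ pre   = {truck_at(t2,depot)} ∪ {pkg_at(p5,hub), truck_at(t1,hub)}
          = {pkg_at(p5,hub), truck_at(t1,hub), truck_at(t2,depot)}

== RESULT ==
["pkg_at(p5,hub)", "truck_at(t1,hub)", "truck_at(t2,depot)"]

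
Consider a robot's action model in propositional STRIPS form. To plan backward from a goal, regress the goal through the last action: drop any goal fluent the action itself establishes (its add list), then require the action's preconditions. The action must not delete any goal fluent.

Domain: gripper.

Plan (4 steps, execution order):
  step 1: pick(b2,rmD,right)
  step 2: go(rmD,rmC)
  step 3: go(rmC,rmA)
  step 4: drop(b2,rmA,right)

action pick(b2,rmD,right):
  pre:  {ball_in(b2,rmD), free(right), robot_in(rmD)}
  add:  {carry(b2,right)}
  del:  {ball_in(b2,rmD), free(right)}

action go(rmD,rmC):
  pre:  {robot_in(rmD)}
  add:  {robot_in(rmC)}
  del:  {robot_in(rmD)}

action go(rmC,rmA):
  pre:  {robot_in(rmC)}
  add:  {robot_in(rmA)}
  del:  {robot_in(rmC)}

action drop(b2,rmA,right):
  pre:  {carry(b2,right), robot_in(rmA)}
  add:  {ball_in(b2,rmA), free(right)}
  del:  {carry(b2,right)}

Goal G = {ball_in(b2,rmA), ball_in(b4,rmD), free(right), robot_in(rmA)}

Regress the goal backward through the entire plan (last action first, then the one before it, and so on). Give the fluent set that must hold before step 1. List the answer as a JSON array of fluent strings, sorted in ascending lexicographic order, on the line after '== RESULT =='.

Work backward from the goal:
  through step 4 (drop(b2,rmA,right)): drop {ball_in(b2,rmA), free(right)}, keep {ball_in(b4,rmD), robot_in(rmA)}, require {carry(b2,right), robot_in(rmA)}
    → {ball_in(b4,rmD), carry(b2,right), robot_in(rmA)}
  through step 3 (go(rmC,rmA)): drop {robot_in(rmA)}, keep {ball_in(b4,rmD), carry(b2,right)}, require {robot_in(rmC)}
    → {ball_in(b4,rmD), carry(b2,right), robot_in(rmC)}
  through step 2 (go(rmD,rmC)): drop {robot_in(rmC)}, keep {ball_in(b4,rmD), carry(b2,right)}, require {robot_in(rmD)}
    → {ball_in(b4,rmD), carry(b2,right), robot_in(rmD)}
  through step 1 (pick(b2,rmD,right)): drop {carry(b2,right)}, keep {ball_in(b4,rmD), robot_in(rmD)}, require {ball_in(b2,rmD), free(right), robot_in(rmD)}
    → {ball_in(b2,rmD), ball_in(b4,rmD), free(right), robot_in(rmD)}

== RESULT ==
["ball_in(b2,rmD)", "ball_in(b4,rmD)", "free(right)", "robot_in(rmD)"]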